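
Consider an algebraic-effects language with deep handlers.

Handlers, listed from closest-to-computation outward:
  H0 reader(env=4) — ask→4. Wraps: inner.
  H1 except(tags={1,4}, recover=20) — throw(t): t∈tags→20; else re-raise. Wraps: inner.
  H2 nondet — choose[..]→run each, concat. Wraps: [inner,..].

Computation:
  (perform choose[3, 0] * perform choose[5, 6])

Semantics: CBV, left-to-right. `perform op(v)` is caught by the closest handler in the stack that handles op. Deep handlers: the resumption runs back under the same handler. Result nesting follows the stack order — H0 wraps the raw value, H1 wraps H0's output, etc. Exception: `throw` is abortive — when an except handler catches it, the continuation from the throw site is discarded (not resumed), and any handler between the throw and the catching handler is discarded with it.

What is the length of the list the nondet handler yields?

Evaluation trace:
choose[3, 0] @ H2
  branch[0] choose=3:
    choose[5, 6] @ H2
      branch[0] choose=5:
        H0 returns 15
        H1 returns 15
        H2 returns [15]
      branch[1] choose=6:
        H0 returns 18
        H1 returns 18
        H2 returns [18]
  branch[1] choose=0:
    choose[5, 6] @ H2
      branch[0] choose=5:
        H0 returns 0
        H1 returns 0
        H2 returns [0]
      branch[1] choose=6:
        H0 returns 0
        H1 returns 0
        H2 returns [0]
= [15, 18, 0, 0]

Answer: 4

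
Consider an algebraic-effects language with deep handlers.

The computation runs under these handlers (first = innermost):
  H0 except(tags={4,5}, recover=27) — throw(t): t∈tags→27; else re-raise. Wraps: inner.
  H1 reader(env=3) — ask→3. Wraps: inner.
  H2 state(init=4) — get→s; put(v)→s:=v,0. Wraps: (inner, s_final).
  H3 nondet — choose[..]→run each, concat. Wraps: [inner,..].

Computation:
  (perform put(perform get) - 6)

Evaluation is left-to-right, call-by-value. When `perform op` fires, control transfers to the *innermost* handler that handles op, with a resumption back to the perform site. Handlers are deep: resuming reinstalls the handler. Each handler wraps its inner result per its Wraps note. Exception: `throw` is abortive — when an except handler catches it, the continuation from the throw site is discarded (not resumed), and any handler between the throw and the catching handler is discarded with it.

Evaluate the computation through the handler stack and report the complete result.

Evaluation trace:
get @ H2 ⇒ 4
put(4) @ H2 ⇒ s:=4
H0 returns -6
H1 returns -6
H2 returns (-6, 4)
H3 returns [(-6, 4)]
= [(-6, 4)]

Answer: [(-6, 4)]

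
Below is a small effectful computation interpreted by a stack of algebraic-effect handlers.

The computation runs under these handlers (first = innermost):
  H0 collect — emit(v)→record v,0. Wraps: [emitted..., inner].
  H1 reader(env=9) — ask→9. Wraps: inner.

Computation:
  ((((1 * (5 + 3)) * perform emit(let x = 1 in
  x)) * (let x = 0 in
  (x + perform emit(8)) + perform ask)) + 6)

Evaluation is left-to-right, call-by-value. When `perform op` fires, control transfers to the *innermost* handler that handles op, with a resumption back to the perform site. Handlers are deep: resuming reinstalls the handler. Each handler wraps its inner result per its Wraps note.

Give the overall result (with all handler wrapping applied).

Step-by-step:
emit(1) @ H0 ⇒ out+=1
emit(8) @ H0 ⇒ out+=8
ask @ H1 ⇒ 9
H0 returns [1, 8, 6]
H1 returns [1, 8, 6]
= [1, 8, 6]

Answer: [1, 8, 6]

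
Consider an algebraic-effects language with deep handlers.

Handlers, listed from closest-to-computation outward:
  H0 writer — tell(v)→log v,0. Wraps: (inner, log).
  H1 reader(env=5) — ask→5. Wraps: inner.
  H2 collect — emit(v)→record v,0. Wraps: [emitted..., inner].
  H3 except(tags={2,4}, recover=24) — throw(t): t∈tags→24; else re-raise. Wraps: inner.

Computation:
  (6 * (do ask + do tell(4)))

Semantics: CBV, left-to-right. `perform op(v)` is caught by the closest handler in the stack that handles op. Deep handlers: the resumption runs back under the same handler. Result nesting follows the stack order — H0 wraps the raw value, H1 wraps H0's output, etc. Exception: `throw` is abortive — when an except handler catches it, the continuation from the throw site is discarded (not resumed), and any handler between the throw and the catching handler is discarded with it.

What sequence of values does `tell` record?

Answer: (4)

Step-by-step:
ask @ H1 ⇒ 5
tell(4) @ H0 ⇒ log+=4
H0 returns (30, (4))
H1 returns (30, (4))
H2 returns [(30, (4))]
H3 returns [(30, (4))]
= [(30, (4))]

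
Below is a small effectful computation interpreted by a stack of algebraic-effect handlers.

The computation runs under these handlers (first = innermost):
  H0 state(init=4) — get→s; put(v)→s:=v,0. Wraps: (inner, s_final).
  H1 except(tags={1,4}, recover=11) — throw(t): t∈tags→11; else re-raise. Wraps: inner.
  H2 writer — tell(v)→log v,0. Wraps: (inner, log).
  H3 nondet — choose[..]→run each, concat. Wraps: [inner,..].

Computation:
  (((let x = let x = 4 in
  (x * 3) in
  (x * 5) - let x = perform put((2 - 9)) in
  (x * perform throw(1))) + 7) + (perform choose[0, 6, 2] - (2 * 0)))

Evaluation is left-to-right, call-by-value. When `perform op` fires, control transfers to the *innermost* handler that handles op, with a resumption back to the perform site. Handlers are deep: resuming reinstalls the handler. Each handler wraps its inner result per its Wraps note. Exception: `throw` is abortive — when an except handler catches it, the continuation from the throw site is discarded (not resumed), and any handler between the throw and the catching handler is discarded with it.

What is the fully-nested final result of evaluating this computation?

Answer: [(11, ())]

Working:
put(-7) @ H0 ⇒ s:=-7
throw(1) @ H1 caught ⇒ 11
H2 returns (11, ())
H3 returns [(11, ())]
= [(11, ())]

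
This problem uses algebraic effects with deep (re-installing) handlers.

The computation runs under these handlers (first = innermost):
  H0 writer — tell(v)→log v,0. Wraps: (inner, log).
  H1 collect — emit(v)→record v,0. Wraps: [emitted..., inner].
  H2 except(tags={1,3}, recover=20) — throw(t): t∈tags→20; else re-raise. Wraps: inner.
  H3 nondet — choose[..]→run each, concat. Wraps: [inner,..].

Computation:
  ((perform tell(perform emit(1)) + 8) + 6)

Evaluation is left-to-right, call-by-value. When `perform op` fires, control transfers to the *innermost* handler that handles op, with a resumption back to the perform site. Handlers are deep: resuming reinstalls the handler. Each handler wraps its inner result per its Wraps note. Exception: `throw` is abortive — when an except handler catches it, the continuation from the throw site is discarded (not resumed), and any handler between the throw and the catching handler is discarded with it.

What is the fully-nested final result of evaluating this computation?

Answer: [[1, (14, (0))]]

Working:
emit(1) @ H1 ⇒ out+=1
tell(0) @ H0 ⇒ log+=0
H0 returns (14, (0))
H1 returns [1, (14, (0))]
H2 returns [1, (14, (0))]
H3 returns [[1, (14, (0))]]
= [[1, (14, (0))]]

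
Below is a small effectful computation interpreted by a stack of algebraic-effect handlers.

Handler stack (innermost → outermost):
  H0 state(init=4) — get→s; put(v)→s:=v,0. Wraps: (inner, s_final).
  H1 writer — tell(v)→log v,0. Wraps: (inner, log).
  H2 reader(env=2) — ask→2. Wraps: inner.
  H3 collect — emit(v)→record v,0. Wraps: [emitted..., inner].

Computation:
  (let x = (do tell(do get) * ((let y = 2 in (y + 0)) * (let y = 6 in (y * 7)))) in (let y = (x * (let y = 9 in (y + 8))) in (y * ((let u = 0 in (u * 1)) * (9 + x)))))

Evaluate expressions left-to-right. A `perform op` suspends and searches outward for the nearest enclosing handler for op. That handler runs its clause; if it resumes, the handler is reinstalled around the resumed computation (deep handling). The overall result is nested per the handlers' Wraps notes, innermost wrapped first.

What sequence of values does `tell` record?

Evaluation trace:
get @ H0 ⇒ 4
tell(4) @ H1 ⇒ log+=4
H0 returns (0, 4)
H1 returns ((0, 4), (4))
H2 returns ((0, 4), (4))
H3 returns [((0, 4), (4))]
= [((0, 4), (4))]

Answer: (4)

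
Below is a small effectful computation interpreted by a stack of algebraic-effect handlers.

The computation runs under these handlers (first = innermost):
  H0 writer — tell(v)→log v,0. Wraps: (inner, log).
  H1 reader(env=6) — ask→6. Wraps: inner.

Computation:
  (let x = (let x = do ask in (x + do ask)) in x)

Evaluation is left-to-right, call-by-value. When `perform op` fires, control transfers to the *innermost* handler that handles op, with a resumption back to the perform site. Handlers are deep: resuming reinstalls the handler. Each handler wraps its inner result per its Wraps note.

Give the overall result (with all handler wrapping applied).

Answer: (12, ())

Working:
ask @ H1 ⇒ 6
ask @ H1 ⇒ 6
H0 returns (12, ())
H1 returns (12, ())
= (12, ())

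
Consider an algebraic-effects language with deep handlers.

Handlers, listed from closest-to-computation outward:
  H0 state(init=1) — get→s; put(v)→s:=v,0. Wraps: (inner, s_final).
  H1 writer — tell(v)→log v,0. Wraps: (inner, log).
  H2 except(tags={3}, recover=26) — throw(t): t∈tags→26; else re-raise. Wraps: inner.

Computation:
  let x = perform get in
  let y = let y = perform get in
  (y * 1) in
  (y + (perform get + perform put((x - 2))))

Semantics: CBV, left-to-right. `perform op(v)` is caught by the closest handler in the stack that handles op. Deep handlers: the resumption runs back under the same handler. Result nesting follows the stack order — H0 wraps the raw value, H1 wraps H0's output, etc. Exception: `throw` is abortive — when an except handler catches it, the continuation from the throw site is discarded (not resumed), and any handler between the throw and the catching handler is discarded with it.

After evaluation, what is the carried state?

Working:
get @ H0 ⇒ 1
get @ H0 ⇒ 1
get @ H0 ⇒ 1
put(-1) @ H0 ⇒ s:=-1
H0 returns (2, -1)
H1 returns ((2, -1), ())
H2 returns ((2, -1), ())
= ((2, -1), ())

Answer: -1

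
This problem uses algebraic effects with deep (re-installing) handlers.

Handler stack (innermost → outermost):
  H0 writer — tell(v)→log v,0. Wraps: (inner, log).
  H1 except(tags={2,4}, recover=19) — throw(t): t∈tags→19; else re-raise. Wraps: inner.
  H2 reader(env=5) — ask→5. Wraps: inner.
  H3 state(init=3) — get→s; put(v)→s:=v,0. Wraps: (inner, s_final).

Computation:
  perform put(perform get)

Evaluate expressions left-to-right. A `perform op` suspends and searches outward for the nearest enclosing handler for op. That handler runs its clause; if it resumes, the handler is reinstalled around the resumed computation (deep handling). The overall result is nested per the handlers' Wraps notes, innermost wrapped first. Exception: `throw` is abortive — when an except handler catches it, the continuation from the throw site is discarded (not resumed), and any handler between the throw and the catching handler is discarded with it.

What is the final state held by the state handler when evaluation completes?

Evaluation trace:
get @ H3 ⇒ 3
put(3) @ H3 ⇒ s:=3
H0 returns (0, ())
H1 returns (0, ())
H2 returns (0, ())
H3 returns ((0, ()), 3)
= ((0, ()), 3)

Answer: 3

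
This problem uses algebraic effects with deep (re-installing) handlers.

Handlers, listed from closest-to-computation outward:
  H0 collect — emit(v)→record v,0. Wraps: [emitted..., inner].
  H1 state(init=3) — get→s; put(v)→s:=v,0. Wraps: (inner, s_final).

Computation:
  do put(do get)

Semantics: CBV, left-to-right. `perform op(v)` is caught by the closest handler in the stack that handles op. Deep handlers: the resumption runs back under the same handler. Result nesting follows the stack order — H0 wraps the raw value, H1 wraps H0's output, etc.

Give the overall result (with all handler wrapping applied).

Evaluation trace:
get @ H1 ⇒ 3
put(3) @ H1 ⇒ s:=3
H0 returns [0]
H1 returns ([0], 3)
= ([0], 3)

Answer: ([0], 3)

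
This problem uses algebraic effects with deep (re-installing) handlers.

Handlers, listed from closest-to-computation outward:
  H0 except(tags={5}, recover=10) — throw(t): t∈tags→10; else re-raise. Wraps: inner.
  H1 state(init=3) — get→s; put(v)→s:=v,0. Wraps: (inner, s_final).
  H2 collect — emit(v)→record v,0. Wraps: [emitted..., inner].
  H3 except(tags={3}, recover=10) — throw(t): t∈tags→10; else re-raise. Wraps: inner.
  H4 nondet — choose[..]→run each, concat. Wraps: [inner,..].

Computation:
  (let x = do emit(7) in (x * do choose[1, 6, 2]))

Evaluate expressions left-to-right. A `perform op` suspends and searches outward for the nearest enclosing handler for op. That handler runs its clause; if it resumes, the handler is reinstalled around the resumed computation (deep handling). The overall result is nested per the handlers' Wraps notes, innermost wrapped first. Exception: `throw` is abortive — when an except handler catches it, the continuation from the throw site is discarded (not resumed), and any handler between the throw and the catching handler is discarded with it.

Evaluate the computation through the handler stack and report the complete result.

Working:
emit(7) @ H2 ⇒ out+=7
choose[1, 6, 2] @ H4
  branch[0] choose=1:
    H0 returns 0
    H1 returns (0, 3)
    H2 returns [7, (0, 3)]
    H3 returns [7, (0, 3)]
    H4 returns [[7, (0, 3)]]
  branch[1] choose=6:
    H0 returns 0
    H1 returns (0, 3)
    H2 returns [7, (0, 3)]
    H3 returns [7, (0, 3)]
    H4 returns [[7, (0, 3)]]
  branch[2] choose=2:
    H0 returns 0
    H1 returns (0, 3)
    H2 returns [7, (0, 3)]
    H3 returns [7, (0, 3)]
    H4 returns [[7, (0, 3)]]
= [[7, (0, 3)], [7, (0, 3)], [7, (0, 3)]]

Answer: [[7, (0, 3)], [7, (0, 3)], [7, (0, 3)]]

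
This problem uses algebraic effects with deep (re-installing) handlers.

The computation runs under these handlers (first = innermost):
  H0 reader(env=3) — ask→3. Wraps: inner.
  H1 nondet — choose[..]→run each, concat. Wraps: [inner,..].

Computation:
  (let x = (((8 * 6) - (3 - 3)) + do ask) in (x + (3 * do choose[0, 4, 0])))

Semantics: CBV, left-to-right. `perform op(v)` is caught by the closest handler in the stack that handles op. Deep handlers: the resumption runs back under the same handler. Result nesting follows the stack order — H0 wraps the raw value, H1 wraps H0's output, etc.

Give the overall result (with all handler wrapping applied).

Answer: [51, 63, 51]

Evaluation trace:
ask @ H0 ⇒ 3
choose[0, 4, 0] @ H1
  branch[0] choose=0:
    H0 returns 51
    H1 returns [51]
  branch[1] choose=4:
    H0 returns 63
    H1 returns [63]
  branch[2] choose=0:
    H0 returns 51
    H1 returns [51]
= [51, 63, 51]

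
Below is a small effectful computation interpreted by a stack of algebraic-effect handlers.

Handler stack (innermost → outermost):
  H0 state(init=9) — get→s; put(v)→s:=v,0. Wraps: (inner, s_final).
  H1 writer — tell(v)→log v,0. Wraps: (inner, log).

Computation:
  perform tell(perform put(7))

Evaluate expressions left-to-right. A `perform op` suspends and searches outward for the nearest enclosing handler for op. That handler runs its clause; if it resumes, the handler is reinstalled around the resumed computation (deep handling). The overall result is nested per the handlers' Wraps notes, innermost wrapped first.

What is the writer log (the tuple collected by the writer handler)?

Answer: (0)

Evaluation trace:
put(7) @ H0 ⇒ s:=7
tell(0) @ H1 ⇒ log+=0
H0 returns (0, 7)
H1 returns ((0, 7), (0))
= ((0, 7), (0))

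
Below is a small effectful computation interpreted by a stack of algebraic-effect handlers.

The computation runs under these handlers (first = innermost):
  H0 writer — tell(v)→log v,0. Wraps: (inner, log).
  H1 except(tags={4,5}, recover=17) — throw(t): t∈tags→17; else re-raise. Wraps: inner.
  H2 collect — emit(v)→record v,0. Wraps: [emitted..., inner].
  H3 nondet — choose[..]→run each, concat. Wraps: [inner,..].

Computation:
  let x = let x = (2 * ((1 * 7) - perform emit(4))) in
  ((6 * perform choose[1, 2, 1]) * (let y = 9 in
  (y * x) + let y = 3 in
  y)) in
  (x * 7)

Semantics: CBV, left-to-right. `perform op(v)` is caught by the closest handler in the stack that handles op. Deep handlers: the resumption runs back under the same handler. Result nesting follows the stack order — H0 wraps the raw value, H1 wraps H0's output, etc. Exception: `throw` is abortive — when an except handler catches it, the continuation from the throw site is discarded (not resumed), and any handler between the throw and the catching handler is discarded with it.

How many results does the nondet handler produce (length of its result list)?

Working:
emit(4) @ H2 ⇒ out+=4
choose[1, 2, 1] @ H3
  branch[0] choose=1:
    H0 returns (5418, ())
    H1 returns (5418, ())
    H2 returns [4, (5418, ())]
    H3 returns [[4, (5418, ())]]
  branch[1] choose=2:
    H0 returns (10836, ())
    H1 returns (10836, ())
    H2 returns [4, (10836, ())]
    H3 returns [[4, (10836, ())]]
  branch[2] choose=1:
    H0 returns (5418, ())
    H1 returns (5418, ())
    H2 returns [4, (5418, ())]
    H3 returns [[4, (5418, ())]]
= [[4, (5418, ())], [4, (10836, ())], [4, (5418, ())]]

Answer: 3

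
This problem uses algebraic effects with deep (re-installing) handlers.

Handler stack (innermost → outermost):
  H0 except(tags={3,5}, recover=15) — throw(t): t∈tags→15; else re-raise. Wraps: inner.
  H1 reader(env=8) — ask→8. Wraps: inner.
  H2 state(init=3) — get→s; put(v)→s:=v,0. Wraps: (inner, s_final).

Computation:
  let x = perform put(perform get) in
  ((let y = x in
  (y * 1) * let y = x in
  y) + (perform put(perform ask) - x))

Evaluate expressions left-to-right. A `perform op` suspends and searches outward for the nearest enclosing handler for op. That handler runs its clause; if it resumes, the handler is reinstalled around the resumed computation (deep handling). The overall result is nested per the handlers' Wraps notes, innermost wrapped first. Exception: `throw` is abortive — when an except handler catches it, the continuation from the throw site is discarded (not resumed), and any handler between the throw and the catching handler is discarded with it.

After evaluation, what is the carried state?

Answer: 8

Evaluation trace:
get @ H2 ⇒ 3
put(3) @ H2 ⇒ s:=3
ask @ H1 ⇒ 8
put(8) @ H2 ⇒ s:=8
H0 returns 0
H1 returns 0
H2 returns (0, 8)
= (0, 8)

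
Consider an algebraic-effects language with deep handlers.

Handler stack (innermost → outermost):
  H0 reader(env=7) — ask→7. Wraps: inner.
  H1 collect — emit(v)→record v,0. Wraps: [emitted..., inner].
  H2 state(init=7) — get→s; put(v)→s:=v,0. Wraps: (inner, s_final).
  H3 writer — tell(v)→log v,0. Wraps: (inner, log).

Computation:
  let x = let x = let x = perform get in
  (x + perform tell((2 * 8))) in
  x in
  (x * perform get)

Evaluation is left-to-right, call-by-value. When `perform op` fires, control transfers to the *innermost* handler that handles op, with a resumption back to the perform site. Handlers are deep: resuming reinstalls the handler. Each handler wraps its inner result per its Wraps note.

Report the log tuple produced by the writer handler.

Working:
get @ H2 ⇒ 7
tell(16) @ H3 ⇒ log+=16
get @ H2 ⇒ 7
H0 returns 49
H1 returns [49]
H2 returns ([49], 7)
H3 returns (([49], 7), (16))
= (([49], 7), (16))

Answer: (16)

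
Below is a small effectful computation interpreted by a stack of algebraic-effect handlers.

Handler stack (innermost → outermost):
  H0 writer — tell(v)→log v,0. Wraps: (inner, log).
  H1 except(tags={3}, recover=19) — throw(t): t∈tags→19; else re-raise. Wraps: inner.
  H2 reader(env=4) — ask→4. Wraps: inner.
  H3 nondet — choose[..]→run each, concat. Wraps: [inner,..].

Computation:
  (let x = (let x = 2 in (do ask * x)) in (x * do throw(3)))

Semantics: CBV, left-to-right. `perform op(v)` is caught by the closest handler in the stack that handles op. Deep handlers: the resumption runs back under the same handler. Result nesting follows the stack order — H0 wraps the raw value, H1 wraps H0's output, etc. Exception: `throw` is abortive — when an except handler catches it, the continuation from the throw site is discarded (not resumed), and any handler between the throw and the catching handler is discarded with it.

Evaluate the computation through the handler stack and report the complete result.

Evaluation trace:
ask @ H2 ⇒ 4
throw(3) @ H1 caught ⇒ 19
H2 returns 19
H3 returns [19]
= [19]

Answer: [19]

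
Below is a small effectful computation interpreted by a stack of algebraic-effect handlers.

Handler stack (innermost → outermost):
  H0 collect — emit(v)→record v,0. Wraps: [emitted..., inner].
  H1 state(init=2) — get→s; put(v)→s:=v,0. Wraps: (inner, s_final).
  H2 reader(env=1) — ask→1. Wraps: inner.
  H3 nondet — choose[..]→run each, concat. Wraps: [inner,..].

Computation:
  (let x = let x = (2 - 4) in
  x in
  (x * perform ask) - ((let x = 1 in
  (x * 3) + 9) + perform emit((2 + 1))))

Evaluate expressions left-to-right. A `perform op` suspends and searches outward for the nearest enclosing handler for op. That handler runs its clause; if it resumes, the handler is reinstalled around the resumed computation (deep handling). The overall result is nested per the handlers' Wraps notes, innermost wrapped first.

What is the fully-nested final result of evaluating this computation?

Answer: [([3, -14], 2)]

Evaluation trace:
ask @ H2 ⇒ 1
emit(3) @ H0 ⇒ out+=3
H0 returns [3, -14]
H1 returns ([3, -14], 2)
H2 returns ([3, -14], 2)
H3 returns [([3, -14], 2)]
= [([3, -14], 2)]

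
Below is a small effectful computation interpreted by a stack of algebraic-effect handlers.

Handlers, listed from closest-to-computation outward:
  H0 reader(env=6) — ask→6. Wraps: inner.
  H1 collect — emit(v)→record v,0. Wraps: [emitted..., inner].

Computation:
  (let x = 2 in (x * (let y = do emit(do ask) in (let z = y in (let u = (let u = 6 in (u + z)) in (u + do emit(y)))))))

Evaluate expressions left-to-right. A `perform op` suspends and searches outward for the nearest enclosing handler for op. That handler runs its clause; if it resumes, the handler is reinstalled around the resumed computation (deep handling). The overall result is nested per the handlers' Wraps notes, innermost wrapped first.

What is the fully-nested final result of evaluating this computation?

Answer: [6, 0, 12]

Step-by-step:
ask @ H0 ⇒ 6
emit(6) @ H1 ⇒ out+=6
emit(0) @ H1 ⇒ out+=0
H0 returns 12
H1 returns [6, 0, 12]
= [6, 0, 12]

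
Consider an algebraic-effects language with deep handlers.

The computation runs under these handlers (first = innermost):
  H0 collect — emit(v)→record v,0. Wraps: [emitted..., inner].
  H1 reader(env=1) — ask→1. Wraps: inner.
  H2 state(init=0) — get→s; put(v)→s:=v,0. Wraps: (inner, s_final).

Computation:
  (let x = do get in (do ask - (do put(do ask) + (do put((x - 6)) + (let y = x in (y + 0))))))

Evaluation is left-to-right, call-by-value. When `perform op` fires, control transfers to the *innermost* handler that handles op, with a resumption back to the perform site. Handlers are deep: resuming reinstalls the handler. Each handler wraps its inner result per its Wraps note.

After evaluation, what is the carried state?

Answer: -6

Evaluation trace:
get @ H2 ⇒ 0
ask @ H1 ⇒ 1
ask @ H1 ⇒ 1
put(1) @ H2 ⇒ s:=1
put(-6) @ H2 ⇒ s:=-6
H0 returns [1]
H1 returns [1]
H2 returns ([1], -6)
= ([1], -6)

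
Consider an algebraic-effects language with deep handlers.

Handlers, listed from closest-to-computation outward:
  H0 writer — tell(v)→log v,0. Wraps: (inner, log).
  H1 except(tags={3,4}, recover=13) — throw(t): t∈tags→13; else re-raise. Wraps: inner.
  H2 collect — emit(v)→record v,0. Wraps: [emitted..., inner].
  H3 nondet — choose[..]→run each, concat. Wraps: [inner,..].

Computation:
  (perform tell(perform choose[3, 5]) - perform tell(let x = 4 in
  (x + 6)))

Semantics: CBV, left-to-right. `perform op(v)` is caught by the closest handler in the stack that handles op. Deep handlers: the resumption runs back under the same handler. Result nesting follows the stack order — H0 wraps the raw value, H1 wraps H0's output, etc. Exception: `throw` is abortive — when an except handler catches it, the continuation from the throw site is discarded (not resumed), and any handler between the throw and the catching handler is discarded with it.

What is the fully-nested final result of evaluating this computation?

Answer: [[(0, (3, 10))], [(0, (5, 10))]]

Evaluation trace:
choose[3, 5] @ H3
  branch[0] choose=3:
    tell(3) @ H0 ⇒ log+=3
    tell(10) @ H0 ⇒ log+=10
    H0 returns (0, (3, 10))
    H1 returns (0, (3, 10))
    H2 returns [(0, (3, 10))]
    H3 returns [[(0, (3, 10))]]
  branch[1] choose=5:
    tell(5) @ H0 ⇒ log+=5
    tell(10) @ H0 ⇒ log+=10
    H0 returns (0, (5, 10))
    H1 returns (0, (5, 10))
    H2 returns [(0, (5, 10))]
    H3 returns [[(0, (5, 10))]]
= [[(0, (3, 10))], [(0, (5, 10))]]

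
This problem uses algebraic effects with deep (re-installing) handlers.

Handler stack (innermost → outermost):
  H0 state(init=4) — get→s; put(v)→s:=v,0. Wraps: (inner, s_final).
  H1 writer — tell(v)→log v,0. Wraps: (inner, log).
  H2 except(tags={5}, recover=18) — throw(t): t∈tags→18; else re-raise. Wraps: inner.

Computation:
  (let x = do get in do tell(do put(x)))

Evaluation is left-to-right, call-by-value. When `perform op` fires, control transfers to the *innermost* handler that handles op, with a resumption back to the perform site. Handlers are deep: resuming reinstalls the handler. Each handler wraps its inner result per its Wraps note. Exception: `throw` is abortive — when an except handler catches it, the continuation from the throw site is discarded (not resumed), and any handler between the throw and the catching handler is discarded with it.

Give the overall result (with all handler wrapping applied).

Working:
get @ H0 ⇒ 4
put(4) @ H0 ⇒ s:=4
tell(0) @ H1 ⇒ log+=0
H0 returns (0, 4)
H1 returns ((0, 4), (0))
H2 returns ((0, 4), (0))
= ((0, 4), (0))

Answer: ((0, 4), (0))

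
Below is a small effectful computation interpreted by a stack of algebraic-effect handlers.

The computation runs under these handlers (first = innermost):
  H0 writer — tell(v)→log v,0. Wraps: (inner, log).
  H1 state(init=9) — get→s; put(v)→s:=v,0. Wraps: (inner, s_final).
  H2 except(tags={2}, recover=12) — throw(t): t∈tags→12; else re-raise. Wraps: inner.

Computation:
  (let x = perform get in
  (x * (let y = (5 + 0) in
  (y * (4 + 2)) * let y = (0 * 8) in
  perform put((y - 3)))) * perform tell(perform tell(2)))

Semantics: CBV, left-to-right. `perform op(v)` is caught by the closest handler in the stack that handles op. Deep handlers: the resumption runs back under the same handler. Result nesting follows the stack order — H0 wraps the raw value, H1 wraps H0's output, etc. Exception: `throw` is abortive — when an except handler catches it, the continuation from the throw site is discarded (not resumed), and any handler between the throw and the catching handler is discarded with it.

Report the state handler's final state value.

Evaluation trace:
get @ H1 ⇒ 9
put(-3) @ H1 ⇒ s:=-3
tell(2) @ H0 ⇒ log+=2
tell(0) @ H0 ⇒ log+=0
H0 returns (0, (2, 0))
H1 returns ((0, (2, 0)), -3)
H2 returns ((0, (2, 0)), -3)
= ((0, (2, 0)), -3)

Answer: -3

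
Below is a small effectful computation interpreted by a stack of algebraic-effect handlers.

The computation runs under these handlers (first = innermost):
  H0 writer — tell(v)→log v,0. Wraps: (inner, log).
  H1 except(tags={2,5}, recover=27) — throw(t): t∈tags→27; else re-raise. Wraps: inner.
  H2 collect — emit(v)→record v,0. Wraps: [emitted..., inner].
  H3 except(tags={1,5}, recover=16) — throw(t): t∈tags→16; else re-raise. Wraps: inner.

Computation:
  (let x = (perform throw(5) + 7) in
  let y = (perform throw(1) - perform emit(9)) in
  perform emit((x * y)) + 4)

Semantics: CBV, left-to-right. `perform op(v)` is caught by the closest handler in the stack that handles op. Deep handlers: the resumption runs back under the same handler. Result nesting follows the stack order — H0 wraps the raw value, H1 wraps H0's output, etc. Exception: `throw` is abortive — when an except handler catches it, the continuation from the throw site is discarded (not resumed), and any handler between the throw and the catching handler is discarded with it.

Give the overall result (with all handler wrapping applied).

Evaluation trace:
throw(5) @ H1 caught ⇒ 27
H2 returns [27]
H3 returns [27]
= [27]

Answer: [27]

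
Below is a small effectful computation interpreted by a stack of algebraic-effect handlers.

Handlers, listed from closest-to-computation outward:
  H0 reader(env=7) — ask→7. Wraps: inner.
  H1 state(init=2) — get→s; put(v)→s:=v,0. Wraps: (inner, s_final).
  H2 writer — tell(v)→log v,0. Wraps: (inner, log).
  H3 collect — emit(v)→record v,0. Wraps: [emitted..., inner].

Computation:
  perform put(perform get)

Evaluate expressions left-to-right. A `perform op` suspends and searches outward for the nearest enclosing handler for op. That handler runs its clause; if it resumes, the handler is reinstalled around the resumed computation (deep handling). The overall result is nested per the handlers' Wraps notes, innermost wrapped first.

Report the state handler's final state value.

Answer: 2

Step-by-step:
get @ H1 ⇒ 2
put(2) @ H1 ⇒ s:=2
H0 returns 0
H1 returns (0, 2)
H2 returns ((0, 2), ())
H3 returns [((0, 2), ())]
= [((0, 2), ())]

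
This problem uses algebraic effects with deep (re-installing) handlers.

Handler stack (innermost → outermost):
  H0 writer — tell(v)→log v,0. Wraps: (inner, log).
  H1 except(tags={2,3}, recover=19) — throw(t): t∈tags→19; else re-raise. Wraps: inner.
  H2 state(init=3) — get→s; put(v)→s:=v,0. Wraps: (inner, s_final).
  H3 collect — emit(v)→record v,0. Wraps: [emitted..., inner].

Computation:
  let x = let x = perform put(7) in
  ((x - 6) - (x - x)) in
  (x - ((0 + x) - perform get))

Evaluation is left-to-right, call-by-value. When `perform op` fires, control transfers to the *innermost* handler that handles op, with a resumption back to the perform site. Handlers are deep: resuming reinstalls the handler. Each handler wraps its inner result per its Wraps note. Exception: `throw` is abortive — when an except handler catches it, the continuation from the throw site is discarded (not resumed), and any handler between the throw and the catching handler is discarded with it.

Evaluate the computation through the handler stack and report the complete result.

Working:
put(7) @ H2 ⇒ s:=7
get @ H2 ⇒ 7
H0 returns (7, ())
H1 returns (7, ())
H2 returns ((7, ()), 7)
H3 returns [((7, ()), 7)]
= [((7, ()), 7)]

Answer: [((7, ()), 7)]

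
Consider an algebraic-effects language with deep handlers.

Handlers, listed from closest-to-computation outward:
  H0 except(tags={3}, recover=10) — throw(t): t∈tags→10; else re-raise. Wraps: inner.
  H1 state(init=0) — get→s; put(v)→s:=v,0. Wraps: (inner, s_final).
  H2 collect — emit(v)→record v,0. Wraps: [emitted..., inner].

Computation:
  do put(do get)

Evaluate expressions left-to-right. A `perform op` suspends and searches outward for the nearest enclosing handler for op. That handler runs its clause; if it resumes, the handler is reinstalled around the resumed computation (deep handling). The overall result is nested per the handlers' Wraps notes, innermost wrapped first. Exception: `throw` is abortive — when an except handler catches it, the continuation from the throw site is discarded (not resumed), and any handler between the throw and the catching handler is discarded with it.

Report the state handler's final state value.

Answer: 0

Working:
get @ H1 ⇒ 0
put(0) @ H1 ⇒ s:=0
H0 returns 0
H1 returns (0, 0)
H2 returns [(0, 0)]
= [(0, 0)]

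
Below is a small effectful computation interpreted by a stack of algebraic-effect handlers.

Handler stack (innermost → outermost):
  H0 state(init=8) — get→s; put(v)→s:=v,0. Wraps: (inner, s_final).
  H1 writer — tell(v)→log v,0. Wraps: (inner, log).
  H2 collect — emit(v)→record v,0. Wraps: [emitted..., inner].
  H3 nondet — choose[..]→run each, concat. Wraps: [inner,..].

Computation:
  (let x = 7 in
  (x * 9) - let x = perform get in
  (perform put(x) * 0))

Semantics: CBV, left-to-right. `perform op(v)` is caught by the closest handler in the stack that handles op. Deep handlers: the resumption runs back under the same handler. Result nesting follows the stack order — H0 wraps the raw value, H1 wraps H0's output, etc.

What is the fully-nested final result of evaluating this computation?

Step-by-step:
get @ H0 ⇒ 8
put(8) @ H0 ⇒ s:=8
H0 returns (63, 8)
H1 returns ((63, 8), ())
H2 returns [((63, 8), ())]
H3 returns [[((63, 8), ())]]
= [[((63, 8), ())]]

Answer: [[((63, 8), ())]]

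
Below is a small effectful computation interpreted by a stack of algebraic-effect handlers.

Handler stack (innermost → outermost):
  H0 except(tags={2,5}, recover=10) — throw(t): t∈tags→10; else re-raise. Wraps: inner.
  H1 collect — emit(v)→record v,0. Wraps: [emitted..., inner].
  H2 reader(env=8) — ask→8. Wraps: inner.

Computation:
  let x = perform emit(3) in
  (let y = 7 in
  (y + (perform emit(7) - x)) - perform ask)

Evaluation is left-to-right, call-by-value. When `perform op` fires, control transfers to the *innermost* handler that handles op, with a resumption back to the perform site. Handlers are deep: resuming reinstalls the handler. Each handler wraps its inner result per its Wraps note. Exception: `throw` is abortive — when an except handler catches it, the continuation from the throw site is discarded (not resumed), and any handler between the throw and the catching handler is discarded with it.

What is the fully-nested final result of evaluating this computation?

Evaluation trace:
emit(3) @ H1 ⇒ out+=3
emit(7) @ H1 ⇒ out+=7
ask @ H2 ⇒ 8
H0 returns -1
H1 returns [3, 7, -1]
H2 returns [3, 7, -1]
= [3, 7, -1]

Answer: [3, 7, -1]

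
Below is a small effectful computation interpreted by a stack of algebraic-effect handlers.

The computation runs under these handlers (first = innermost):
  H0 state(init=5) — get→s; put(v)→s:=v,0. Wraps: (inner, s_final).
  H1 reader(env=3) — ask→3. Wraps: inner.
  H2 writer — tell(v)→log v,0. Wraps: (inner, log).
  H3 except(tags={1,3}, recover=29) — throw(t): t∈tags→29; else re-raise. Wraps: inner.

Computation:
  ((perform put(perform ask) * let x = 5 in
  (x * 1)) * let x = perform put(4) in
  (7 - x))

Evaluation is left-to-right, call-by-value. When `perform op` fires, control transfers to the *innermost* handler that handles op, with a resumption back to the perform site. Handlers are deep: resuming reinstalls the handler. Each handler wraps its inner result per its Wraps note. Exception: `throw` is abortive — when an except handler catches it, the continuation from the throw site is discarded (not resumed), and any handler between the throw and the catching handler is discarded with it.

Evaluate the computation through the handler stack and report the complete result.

Evaluation trace:
ask @ H1 ⇒ 3
put(3) @ H0 ⇒ s:=3
put(4) @ H0 ⇒ s:=4
H0 returns (0, 4)
H1 returns (0, 4)
H2 returns ((0, 4), ())
H3 returns ((0, 4), ())
= ((0, 4), ())

Answer: ((0, 4), ())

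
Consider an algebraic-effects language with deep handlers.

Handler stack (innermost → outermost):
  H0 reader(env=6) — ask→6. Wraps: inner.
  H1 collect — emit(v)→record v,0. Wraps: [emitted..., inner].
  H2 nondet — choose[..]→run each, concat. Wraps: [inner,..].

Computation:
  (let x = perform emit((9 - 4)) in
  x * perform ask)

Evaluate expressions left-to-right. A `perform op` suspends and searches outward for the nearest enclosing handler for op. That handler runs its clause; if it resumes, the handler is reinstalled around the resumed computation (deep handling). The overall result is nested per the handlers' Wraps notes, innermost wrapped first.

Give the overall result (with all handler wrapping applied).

Answer: [[5, 0]]

Step-by-step:
emit(5) @ H1 ⇒ out+=5
ask @ H0 ⇒ 6
H0 returns 0
H1 returns [5, 0]
H2 returns [[5, 0]]
= [[5, 0]]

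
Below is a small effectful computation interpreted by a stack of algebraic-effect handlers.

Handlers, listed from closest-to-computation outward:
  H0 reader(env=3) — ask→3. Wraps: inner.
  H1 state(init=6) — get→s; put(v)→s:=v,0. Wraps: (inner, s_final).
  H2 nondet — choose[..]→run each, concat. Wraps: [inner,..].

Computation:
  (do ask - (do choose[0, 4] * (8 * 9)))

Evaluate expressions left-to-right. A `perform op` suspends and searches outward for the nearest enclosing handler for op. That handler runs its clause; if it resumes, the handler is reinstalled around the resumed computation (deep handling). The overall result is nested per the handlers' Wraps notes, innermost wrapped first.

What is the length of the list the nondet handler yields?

Answer: 2

Step-by-step:
ask @ H0 ⇒ 3
choose[0, 4] @ H2
  branch[0] choose=0:
    H0 returns 3
    H1 returns (3, 6)
    H2 returns [(3, 6)]
  branch[1] choose=4:
    H0 returns -285
    H1 returns (-285, 6)
    H2 returns [(-285, 6)]
= [(3, 6), (-285, 6)]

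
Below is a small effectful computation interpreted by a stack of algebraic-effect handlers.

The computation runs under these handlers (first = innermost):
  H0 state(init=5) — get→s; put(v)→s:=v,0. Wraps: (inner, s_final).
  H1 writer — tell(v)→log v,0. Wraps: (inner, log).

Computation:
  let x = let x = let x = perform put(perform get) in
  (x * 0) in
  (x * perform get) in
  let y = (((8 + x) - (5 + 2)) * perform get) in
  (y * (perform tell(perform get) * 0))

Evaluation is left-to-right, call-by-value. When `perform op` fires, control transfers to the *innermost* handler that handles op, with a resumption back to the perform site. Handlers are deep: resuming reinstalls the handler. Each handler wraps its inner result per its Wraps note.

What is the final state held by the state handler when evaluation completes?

Working:
get @ H0 ⇒ 5
put(5) @ H0 ⇒ s:=5
get @ H0 ⇒ 5
get @ H0 ⇒ 5
get @ H0 ⇒ 5
tell(5) @ H1 ⇒ log+=5
H0 returns (0, 5)
H1 returns ((0, 5), (5))
= ((0, 5), (5))

Answer: 5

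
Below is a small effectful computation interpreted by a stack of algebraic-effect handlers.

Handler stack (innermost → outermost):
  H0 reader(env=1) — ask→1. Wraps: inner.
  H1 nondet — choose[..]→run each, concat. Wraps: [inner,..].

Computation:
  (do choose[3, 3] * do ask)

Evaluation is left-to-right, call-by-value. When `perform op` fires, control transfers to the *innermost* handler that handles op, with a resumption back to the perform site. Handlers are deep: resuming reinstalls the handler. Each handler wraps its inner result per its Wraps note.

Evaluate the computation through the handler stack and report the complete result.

Step-by-step:
choose[3, 3] @ H1
  branch[0] choose=3:
    ask @ H0 ⇒ 1
    H0 returns 3
    H1 returns [3]
  branch[1] choose=3:
    ask @ H0 ⇒ 1
    H0 returns 3
    H1 returns [3]
= [3, 3]

Answer: [3, 3]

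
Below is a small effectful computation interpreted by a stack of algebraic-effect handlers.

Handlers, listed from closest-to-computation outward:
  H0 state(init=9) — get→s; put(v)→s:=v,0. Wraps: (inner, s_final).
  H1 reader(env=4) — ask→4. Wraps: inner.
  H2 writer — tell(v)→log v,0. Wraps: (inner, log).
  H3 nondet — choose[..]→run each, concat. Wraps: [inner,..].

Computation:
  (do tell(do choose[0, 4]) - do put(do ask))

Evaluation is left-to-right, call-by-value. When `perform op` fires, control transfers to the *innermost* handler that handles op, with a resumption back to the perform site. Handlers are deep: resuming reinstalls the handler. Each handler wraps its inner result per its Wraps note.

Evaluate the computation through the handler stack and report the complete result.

Working:
choose[0, 4] @ H3
  branch[0] choose=0:
    tell(0) @ H2 ⇒ log+=0
    ask @ H1 ⇒ 4
    put(4) @ H0 ⇒ s:=4
    H0 returns (0, 4)
    H1 returns (0, 4)
    H2 returns ((0, 4), (0))
    H3 returns [((0, 4), (0))]
  branch[1] choose=4:
    tell(4) @ H2 ⇒ log+=4
    ask @ H1 ⇒ 4
    put(4) @ H0 ⇒ s:=4
    H0 returns (0, 4)
    H1 returns (0, 4)
    H2 returns ((0, 4), (4))
    H3 returns [((0, 4), (4))]
= [((0, 4), (0)), ((0, 4), (4))]

Answer: [((0, 4), (0)), ((0, 4), (4))]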